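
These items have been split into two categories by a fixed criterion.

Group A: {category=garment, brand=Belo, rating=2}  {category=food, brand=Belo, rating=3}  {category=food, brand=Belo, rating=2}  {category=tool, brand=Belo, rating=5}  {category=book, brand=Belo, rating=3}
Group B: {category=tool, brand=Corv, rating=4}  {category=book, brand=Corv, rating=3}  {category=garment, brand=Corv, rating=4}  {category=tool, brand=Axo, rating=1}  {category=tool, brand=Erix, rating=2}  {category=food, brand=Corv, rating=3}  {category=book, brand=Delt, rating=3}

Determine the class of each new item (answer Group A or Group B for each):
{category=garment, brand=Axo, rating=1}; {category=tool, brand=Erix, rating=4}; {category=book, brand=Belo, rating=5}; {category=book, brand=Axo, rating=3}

Every 'Group A' example satisfies: brand is Belo. None of the 'Group B' examples do.
{category=garment, brand=Axo, rating=1}: brand is Axo, does not satisfy this → Group B.
{category=tool, brand=Erix, rating=4}: brand is Erix, does not satisfy this → Group B.
{category=book, brand=Belo, rating=5}: brand is Belo, fits → Group A.
{category=book, brand=Axo, rating=3}: brand is Axo, does not satisfy this → Group B.

Group B, Group B, Group A, Group B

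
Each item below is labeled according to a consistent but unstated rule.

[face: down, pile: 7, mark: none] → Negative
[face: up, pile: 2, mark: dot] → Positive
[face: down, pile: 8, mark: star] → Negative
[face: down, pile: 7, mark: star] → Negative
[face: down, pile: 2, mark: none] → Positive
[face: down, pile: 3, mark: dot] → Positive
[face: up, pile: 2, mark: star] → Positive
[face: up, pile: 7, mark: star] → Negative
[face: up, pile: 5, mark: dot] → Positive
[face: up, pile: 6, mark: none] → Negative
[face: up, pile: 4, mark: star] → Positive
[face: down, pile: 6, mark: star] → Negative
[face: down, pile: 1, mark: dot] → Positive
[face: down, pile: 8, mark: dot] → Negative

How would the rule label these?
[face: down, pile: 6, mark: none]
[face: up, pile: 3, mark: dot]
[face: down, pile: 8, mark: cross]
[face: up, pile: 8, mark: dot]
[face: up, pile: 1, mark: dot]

Negative, Positive, Negative, Negative, Positive

Rule: pile ≤ 5. This holds for each 'Positive' example and fails for each 'Negative' one.
[face: down, pile: 6, mark: none]: Negative (pile = 6). [face: up, pile: 3, mark: dot]: Positive (pile = 3). [face: down, pile: 8, mark: cross]: Negative (pile = 8). [face: up, pile: 8, mark: dot]: Negative (pile = 8). [face: up, pile: 1, mark: dot]: Positive (pile = 1).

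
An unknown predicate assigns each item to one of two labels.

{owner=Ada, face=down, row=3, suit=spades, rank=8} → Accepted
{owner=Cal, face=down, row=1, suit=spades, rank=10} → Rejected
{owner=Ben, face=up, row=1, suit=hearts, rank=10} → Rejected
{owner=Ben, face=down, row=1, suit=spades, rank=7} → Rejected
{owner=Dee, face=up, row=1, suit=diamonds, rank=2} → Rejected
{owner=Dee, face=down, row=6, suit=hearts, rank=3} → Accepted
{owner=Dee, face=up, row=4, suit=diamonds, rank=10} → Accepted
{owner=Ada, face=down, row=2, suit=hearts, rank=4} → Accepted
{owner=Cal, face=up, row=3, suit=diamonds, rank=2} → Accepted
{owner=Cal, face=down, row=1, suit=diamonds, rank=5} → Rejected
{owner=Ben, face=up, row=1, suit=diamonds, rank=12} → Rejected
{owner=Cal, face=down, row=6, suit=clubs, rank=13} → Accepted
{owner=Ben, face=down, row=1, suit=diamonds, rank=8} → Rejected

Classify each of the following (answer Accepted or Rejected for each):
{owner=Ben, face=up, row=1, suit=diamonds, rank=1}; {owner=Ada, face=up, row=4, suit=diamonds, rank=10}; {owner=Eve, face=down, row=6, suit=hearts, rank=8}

Rejected, Accepted, Accepted

The rule appears to be: row ≥ 2.
{owner=Ben, face=up, row=1, suit=diamonds, rank=1}: row = 1, lacks this property → Rejected. {owner=Ada, face=up, row=4, suit=diamonds, rank=10}: row = 4, fits → Accepted. {owner=Eve, face=down, row=6, suit=hearts, rank=8}: row = 6, fits → Accepted.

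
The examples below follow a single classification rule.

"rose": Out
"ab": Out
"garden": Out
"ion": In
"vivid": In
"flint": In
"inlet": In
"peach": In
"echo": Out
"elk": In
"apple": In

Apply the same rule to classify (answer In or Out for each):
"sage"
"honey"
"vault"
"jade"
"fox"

'In' ⟺ odd length.
"sage": length 4 — fails the rule, so Out. "honey": length 5 — meets the rule, so In. "vault": length 5 — meets the rule, so In. "jade": length 4 — fails the rule, so Out. "fox": length 3 — meets the rule, so In.

Out, In, In, Out, In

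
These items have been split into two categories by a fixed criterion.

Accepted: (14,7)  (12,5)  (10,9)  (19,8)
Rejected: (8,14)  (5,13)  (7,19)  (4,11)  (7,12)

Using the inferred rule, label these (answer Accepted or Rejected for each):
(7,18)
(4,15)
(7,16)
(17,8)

One predicate separates the groups cleanly: first > second.
Rejected: (7,18), since 7 < 18.
Rejected: (4,15), since 4 < 15.
Rejected: (7,16), since 7 < 16.
Accepted: (17,8), since 17 > 8.

Rejected, Rejected, Rejected, Accepted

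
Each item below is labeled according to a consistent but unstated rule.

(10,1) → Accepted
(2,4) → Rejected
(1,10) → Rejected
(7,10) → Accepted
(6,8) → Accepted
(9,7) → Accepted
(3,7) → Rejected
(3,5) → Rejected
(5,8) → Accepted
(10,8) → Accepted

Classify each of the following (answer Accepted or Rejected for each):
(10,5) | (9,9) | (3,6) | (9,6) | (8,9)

Accepted, Accepted, Rejected, Accepted, Accepted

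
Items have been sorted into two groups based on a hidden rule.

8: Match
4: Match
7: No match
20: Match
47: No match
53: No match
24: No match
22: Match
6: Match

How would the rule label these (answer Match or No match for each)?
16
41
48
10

All 'Match' examples share one property — even AND at most 22 — and every 'No match' example lacks it.
16: Match (16 is even, 16 ≤ 22). 41: No match (41 is odd, 41 > 22). 48: No match (48 is even, 48 > 22). 10: Match (10 is even, 10 ≤ 22).

Match, No match, No match, Match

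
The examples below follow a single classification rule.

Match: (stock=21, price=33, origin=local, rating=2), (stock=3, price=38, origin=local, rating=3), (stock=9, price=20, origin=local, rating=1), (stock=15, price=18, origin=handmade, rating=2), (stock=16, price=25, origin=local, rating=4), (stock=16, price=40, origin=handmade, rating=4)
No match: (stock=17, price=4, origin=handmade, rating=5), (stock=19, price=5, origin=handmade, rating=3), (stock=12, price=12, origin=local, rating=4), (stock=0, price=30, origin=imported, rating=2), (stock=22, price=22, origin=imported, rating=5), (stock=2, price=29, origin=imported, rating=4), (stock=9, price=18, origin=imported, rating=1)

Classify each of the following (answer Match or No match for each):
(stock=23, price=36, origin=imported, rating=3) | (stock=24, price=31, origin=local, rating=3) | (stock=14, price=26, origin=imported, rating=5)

The classifier is using: origin is not imported AND price ≥ 18.
(stock=23, price=36, origin=imported, rating=3): No match (origin is imported, price = 36). (stock=24, price=31, origin=local, rating=3): Match (origin is local, price = 31). (stock=14, price=26, origin=imported, rating=5): No match (origin is imported, price = 26).

No match, Match, No match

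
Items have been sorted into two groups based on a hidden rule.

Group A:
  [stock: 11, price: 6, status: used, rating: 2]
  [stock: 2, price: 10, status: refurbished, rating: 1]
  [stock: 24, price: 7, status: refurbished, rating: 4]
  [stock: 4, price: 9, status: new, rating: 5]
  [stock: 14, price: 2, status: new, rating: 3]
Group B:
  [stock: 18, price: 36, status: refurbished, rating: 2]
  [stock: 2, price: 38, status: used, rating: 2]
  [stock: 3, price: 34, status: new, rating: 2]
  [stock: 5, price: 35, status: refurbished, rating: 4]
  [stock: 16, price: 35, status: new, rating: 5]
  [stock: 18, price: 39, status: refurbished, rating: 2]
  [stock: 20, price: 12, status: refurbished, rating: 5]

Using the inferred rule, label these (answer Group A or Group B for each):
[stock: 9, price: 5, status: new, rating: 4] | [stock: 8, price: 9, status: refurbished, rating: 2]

Group A, Group A

The simplest hypothesis consistent with all the labels is: price ≤ 10.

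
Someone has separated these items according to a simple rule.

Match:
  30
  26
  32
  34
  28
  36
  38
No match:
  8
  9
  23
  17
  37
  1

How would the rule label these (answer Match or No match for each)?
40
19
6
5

The pattern is that an item is 'Match' exactly when: even AND at least 9.
40: 40 is even, 40 ≥ 9 — matches, so Match.
19: 19 is odd, 19 ≥ 9 — doesn't qualify, so No match.
6: 6 is even, 6 < 9 — doesn't qualify, so No match.
5: 5 is odd, 5 < 9 — doesn't qualify, so No match.

Match, No match, No match, No match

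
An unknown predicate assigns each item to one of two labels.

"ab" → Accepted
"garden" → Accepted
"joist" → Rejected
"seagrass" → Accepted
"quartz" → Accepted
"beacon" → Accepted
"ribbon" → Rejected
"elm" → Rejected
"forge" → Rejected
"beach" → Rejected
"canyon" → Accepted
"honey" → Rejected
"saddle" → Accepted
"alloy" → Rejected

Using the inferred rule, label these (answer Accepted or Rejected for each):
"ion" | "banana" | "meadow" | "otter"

The distinguishing property — even length AND contains 'a' — holds for all the 'Accepted' cases and none of the 'Rejected' cases.
Rejected: "ion", since length 3, no 'a'.
Accepted: "banana", since length 6, has 'a'.
Accepted: "meadow", since length 6, has 'a'.
Rejected: "otter", since length 5, no 'a'.

Rejected, Accepted, Accepted, Rejected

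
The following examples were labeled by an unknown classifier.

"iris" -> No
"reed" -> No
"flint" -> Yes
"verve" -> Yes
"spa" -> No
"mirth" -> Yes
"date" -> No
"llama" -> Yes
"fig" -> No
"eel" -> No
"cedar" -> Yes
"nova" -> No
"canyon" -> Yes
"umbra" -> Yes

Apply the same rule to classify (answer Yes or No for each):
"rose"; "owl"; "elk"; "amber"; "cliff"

The simplest hypothesis consistent with all the labels is: length ≥ 5.
No: "rose", since length 4. No: "owl", since length 3. No: "elk", since length 3. Yes: "amber", since length 5. Yes: "cliff", since length 5.

No, No, No, Yes, Yes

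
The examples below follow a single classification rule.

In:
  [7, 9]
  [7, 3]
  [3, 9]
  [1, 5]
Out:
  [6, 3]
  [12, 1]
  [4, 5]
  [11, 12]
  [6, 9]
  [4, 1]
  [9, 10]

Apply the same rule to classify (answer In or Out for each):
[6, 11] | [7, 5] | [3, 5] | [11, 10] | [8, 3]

Every 'In' example satisfies: sum is even. None of the 'Out' examples do.

Out, In, In, Out, Out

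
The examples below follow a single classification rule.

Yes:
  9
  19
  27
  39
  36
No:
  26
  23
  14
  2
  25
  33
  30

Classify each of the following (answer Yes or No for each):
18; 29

Yes, Yes

The classifier is using: digit sum ≥ 9.
18: digit sum 1+8 = 9 — fits, so Yes. 29: digit sum 2+9 = 11 — fits, so Yes.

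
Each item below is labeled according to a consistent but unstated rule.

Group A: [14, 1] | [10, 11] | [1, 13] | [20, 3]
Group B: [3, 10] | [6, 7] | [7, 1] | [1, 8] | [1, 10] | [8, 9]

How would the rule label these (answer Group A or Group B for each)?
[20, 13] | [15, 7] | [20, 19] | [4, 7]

Group A, Group A, Group A, Group B

'Group A' ⟺ max ≥ 11.
[20, 13]: Group A (max 20). [15, 7]: Group A (max 15). [20, 19]: Group A (max 20). [4, 7]: Group B (max 7).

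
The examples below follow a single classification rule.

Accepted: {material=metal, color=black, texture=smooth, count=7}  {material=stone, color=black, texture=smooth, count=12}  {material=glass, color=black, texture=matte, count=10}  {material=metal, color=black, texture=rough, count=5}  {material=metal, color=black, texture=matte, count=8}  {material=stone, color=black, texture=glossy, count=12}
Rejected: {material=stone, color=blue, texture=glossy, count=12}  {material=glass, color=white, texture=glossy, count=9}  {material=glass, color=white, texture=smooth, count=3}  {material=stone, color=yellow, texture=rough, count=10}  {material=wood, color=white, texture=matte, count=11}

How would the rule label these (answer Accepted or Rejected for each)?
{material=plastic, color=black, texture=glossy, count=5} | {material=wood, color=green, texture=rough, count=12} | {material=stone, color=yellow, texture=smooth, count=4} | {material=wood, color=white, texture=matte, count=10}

Accepted, Rejected, Rejected, Rejected

The rule appears to be: color is black.
{material=plastic, color=black, texture=glossy, count=5}: Accepted (color is black).
{material=wood, color=green, texture=rough, count=12}: Rejected (color is green).
{material=stone, color=yellow, texture=smooth, count=4}: Rejected (color is yellow).
{material=wood, color=white, texture=matte, count=10}: Rejected (color is white).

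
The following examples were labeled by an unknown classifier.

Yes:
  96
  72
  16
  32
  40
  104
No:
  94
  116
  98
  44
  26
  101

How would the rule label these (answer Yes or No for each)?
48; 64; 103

Yes, Yes, No

Comparing the two groups points to one rule — multiple of 8.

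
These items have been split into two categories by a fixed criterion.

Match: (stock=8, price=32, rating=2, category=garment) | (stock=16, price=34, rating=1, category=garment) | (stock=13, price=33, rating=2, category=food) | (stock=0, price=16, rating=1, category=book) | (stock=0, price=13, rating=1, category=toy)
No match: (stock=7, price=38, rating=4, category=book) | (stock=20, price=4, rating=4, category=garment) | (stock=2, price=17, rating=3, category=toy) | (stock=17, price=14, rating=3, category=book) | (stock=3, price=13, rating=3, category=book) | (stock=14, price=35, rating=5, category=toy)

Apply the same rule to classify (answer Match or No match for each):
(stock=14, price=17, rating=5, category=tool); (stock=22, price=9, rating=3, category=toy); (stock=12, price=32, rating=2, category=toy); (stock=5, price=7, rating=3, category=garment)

No match, No match, Match, No match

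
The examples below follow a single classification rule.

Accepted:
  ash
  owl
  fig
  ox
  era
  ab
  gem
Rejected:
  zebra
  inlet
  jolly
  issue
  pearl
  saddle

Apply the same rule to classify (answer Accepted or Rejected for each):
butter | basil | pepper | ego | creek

Rejected, Rejected, Rejected, Accepted, Rejected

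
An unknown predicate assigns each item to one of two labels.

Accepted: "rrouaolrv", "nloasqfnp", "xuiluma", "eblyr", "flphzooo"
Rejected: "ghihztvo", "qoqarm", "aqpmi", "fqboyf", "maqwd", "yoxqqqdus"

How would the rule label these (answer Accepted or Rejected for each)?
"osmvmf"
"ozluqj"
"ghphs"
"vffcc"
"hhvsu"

The rule appears to be: contains 'l'.
"osmvmf" → no 'l' → Rejected.
"ozluqj" → has 'l' → Accepted.
"ghphs" → no 'l' → Rejected.
"vffcc" → no 'l' → Rejected.
"hhvsu" → no 'l' → Rejected.

Rejected, Accepted, Rejected, Rejected, Rejected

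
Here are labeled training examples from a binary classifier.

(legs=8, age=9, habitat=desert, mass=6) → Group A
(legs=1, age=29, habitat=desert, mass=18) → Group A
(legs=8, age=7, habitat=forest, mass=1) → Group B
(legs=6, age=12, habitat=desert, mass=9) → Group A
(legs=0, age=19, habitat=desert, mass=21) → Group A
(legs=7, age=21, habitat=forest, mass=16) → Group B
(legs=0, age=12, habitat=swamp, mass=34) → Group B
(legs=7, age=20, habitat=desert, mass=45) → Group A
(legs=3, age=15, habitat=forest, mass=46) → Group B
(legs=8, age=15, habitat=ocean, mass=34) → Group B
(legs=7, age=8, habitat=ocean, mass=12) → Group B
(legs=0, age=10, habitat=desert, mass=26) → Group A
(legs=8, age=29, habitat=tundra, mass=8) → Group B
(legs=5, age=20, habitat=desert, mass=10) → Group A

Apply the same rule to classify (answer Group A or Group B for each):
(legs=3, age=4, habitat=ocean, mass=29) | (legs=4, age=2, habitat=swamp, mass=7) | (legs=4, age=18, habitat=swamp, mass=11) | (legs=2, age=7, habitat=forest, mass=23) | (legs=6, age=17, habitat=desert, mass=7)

Group B, Group B, Group B, Group B, Group A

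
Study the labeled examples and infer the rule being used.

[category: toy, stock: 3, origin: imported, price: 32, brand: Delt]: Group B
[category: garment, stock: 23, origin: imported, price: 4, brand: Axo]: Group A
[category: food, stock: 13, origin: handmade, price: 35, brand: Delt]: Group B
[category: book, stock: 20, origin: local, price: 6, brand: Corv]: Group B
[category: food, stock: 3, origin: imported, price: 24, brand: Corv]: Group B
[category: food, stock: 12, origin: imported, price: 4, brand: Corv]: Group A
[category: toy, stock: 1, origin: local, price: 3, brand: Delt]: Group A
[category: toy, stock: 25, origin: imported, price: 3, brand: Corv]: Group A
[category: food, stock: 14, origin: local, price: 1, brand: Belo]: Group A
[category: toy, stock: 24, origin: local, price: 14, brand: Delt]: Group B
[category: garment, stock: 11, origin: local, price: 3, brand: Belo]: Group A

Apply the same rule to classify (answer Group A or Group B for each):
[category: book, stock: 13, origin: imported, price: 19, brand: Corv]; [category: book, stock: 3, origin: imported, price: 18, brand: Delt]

Group B, Group B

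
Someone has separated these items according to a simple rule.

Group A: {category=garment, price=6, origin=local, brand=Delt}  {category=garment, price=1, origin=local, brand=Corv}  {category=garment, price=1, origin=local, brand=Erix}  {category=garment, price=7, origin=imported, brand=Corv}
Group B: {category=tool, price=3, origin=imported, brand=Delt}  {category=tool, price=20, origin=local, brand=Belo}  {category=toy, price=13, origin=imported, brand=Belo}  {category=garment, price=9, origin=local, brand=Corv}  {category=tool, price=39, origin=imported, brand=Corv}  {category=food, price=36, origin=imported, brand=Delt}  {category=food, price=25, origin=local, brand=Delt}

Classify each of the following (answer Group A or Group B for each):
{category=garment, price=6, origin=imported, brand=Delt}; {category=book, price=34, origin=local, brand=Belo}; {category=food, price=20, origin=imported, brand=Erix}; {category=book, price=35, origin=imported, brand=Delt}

The pattern is that an item is 'Group A' exactly when: category is garment AND price ≤ 7.
{category=garment, price=6, origin=imported, brand=Delt} — category is garment, price = 6, hence Group A.
{category=book, price=34, origin=local, brand=Belo} — category is book, price = 34, hence Group B.
{category=food, price=20, origin=imported, brand=Erix} — category is food, price = 20, hence Group B.
{category=book, price=35, origin=imported, brand=Delt} — category is book, price = 35, hence Group B.

Group A, Group B, Group B, Group B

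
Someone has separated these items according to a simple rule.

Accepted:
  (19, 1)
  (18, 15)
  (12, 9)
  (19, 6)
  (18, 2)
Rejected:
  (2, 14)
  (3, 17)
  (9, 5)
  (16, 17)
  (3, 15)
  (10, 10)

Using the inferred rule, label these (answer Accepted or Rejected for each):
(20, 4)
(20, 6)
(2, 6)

Every 'Accepted' example satisfies: first > second AND sum ≥ 16. None of the 'Rejected' examples do.

Accepted, Accepted, Rejected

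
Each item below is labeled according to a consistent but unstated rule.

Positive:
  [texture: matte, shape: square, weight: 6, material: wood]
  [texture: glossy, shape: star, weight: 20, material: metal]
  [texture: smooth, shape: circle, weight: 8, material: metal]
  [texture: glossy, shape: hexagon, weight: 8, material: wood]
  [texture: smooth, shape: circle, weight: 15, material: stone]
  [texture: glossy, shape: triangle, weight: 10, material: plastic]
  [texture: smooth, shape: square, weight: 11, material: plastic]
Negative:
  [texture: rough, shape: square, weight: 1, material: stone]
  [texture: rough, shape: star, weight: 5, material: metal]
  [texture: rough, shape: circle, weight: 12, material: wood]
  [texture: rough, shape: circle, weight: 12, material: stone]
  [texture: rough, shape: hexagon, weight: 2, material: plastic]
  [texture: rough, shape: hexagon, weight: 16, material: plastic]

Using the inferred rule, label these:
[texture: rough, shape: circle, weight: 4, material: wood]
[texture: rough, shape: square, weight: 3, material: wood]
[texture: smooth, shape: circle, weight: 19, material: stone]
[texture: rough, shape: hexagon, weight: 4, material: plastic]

The pattern is that an item is 'Positive' exactly when: texture is not rough.
[texture: rough, shape: circle, weight: 4, material: wood] → texture is rough → Negative. [texture: rough, shape: square, weight: 3, material: wood] → texture is rough → Negative. [texture: smooth, shape: circle, weight: 19, material: stone] → texture is smooth → Positive. [texture: rough, shape: hexagon, weight: 4, material: plastic] → texture is rough → Negative.

Negative, Negative, Positive, Negative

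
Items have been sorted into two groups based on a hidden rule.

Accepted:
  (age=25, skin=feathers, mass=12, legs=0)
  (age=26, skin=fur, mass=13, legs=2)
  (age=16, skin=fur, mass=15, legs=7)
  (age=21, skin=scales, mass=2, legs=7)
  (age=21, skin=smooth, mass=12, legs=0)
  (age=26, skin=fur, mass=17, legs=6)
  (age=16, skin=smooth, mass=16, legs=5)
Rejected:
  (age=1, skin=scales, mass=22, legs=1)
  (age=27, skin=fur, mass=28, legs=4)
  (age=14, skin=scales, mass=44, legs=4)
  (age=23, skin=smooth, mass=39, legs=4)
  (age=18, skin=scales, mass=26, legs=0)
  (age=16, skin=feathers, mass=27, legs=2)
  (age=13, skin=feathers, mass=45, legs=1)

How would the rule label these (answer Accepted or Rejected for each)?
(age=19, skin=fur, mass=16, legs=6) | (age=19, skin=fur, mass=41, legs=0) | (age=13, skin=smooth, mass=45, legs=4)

Accepted, Rejected, Rejected

One predicate separates the groups cleanly: mass ≤ 17.
Accepted: (age=19, skin=fur, mass=16, legs=6), since mass = 16.
Rejected: (age=19, skin=fur, mass=41, legs=0), since mass = 41.
Rejected: (age=13, skin=smooth, mass=45, legs=4), since mass = 45.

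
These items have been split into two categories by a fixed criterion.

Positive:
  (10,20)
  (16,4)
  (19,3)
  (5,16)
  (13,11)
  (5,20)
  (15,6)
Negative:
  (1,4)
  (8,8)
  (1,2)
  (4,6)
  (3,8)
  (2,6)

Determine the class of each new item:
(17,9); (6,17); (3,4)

One predicate separates the groups cleanly: sum ≥ 20.

Positive, Positive, Negative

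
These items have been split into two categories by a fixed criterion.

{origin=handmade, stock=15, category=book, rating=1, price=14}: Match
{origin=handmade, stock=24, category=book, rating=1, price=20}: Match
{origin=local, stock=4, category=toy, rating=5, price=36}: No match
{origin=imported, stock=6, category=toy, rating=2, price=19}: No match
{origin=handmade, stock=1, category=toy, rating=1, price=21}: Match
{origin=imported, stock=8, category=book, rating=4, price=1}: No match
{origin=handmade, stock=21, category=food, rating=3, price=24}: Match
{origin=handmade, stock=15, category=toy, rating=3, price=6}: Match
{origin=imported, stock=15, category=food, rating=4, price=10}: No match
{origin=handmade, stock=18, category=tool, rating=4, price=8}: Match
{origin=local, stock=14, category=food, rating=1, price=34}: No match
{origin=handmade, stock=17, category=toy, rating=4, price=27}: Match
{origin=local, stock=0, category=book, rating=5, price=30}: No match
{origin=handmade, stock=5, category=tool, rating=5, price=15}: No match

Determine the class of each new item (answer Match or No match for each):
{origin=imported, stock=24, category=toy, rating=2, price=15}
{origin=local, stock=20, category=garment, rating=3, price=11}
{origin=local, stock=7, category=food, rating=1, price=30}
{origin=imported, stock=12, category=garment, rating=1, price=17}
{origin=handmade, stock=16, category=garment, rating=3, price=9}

No match, No match, No match, No match, Match

'Match' ⟺ origin is handmade AND rating ≤ 4.
{origin=imported, stock=24, category=toy, rating=2, price=15}: origin is imported, rating = 2 — doesn't match, so No match.
{origin=local, stock=20, category=garment, rating=3, price=11}: origin is local, rating = 3 — doesn't match, so No match.
{origin=local, stock=7, category=food, rating=1, price=30}: origin is local, rating = 1 — doesn't match, so No match.
{origin=imported, stock=12, category=garment, rating=1, price=17}: origin is imported, rating = 1 — doesn't match, so No match.
{origin=handmade, stock=16, category=garment, rating=3, price=9}: origin is handmade, rating = 3 — qualifies, so Match.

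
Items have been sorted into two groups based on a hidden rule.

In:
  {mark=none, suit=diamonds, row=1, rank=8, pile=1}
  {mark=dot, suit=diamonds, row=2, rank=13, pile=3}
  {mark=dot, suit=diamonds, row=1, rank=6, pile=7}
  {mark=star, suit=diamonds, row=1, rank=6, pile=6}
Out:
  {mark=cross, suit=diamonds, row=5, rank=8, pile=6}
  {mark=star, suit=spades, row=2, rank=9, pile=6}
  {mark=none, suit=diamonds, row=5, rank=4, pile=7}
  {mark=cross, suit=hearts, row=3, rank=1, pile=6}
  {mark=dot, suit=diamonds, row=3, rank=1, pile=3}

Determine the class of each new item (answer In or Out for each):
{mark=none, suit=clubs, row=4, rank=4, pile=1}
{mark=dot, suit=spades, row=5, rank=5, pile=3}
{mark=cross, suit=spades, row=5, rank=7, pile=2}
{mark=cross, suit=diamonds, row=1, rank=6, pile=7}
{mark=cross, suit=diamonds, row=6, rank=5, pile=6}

Out, Out, Out, In, Out

Rule: suit is diamonds AND row ≤ 2. This holds for each 'In' example and fails for each 'Out' one.
Out: {mark=none, suit=clubs, row=4, rank=4, pile=1}, since suit is clubs, row = 4.
Out: {mark=dot, suit=spades, row=5, rank=5, pile=3}, since suit is spades, row = 5.
Out: {mark=cross, suit=spades, row=5, rank=7, pile=2}, since suit is spades, row = 5.
In: {mark=cross, suit=diamonds, row=1, rank=6, pile=7}, since suit is diamonds, row = 1.
Out: {mark=cross, suit=diamonds, row=6, rank=5, pile=6}, since suit is diamonds, row = 6.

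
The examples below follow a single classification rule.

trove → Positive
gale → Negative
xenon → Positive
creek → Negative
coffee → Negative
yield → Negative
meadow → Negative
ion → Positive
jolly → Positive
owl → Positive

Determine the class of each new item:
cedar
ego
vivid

Negative, Positive, Negative

A rule that fits every label: odd length AND contains 'o' — true of each 'Positive' example, false of each 'Negative' one.
cedar → length 5, no 'o' → Negative. ego → length 3, has 'o' → Positive. vivid → length 5, no 'o' → Negative.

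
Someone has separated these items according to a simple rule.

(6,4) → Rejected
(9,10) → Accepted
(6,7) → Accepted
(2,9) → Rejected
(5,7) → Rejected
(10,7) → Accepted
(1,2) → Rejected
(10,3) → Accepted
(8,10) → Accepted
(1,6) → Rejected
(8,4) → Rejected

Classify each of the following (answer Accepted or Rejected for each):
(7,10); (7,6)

Accepted, Accepted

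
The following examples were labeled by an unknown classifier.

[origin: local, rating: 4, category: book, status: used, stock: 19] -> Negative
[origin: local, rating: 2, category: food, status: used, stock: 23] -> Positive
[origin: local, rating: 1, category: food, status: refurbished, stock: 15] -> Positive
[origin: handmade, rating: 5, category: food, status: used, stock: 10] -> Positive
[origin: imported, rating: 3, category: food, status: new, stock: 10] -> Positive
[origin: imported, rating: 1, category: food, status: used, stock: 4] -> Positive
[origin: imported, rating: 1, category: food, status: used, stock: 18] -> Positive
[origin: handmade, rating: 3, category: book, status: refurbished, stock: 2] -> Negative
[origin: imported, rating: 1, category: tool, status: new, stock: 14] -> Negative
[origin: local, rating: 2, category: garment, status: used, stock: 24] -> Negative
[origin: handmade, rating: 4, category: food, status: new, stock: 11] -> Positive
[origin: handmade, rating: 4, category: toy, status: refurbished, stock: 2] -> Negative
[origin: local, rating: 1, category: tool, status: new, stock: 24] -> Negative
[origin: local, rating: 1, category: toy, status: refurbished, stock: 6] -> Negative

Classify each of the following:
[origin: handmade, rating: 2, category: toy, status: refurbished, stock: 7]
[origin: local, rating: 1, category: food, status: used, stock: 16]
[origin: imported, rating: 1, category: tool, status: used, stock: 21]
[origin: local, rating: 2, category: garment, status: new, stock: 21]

Negative, Positive, Negative, Negative

The simplest hypothesis consistent with all the labels is: category is food.
[origin: handmade, rating: 2, category: toy, status: refurbished, stock: 7] — category is toy, hence Negative. [origin: local, rating: 1, category: food, status: used, stock: 16] — category is food, hence Positive. [origin: imported, rating: 1, category: tool, status: used, stock: 21] — category is tool, hence Negative. [origin: local, rating: 2, category: garment, status: new, stock: 21] — category is garment, hence Negative.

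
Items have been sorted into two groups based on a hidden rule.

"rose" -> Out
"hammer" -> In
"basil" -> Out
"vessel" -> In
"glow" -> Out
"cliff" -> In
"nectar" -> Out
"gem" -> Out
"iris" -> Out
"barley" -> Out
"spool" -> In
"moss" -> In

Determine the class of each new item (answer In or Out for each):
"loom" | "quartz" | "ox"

Looking at the examples, the only property every 'In' case has and every 'Out' case lacks is: has a double letter.
"loom" → 'oo' doubled → In. "quartz" → no doubled letter → Out. "ox" → no doubled letter → Out.

In, Out, Out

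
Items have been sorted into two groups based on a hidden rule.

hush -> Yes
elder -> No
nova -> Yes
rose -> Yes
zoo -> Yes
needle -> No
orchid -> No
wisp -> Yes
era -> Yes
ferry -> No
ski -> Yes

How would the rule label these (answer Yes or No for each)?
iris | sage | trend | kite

Yes, Yes, No, Yes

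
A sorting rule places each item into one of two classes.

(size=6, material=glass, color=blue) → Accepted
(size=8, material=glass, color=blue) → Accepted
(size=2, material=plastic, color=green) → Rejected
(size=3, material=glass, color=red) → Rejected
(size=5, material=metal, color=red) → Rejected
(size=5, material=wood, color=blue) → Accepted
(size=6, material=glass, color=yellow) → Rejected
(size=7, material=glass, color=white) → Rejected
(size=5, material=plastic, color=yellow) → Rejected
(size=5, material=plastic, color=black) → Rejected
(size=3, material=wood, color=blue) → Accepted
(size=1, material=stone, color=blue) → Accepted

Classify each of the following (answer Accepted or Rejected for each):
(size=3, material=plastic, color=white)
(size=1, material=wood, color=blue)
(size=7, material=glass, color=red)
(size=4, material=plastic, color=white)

Rejected, Accepted, Rejected, Rejected

The pattern is that an item is 'Accepted' exactly when: color is blue.
(size=3, material=plastic, color=white): color is white — does not fit, so Rejected. (size=1, material=wood, color=blue): color is blue — meets the rule, so Accepted. (size=7, material=glass, color=red): color is red — does not fit, so Rejected. (size=4, material=plastic, color=white): color is white — does not fit, so Rejected.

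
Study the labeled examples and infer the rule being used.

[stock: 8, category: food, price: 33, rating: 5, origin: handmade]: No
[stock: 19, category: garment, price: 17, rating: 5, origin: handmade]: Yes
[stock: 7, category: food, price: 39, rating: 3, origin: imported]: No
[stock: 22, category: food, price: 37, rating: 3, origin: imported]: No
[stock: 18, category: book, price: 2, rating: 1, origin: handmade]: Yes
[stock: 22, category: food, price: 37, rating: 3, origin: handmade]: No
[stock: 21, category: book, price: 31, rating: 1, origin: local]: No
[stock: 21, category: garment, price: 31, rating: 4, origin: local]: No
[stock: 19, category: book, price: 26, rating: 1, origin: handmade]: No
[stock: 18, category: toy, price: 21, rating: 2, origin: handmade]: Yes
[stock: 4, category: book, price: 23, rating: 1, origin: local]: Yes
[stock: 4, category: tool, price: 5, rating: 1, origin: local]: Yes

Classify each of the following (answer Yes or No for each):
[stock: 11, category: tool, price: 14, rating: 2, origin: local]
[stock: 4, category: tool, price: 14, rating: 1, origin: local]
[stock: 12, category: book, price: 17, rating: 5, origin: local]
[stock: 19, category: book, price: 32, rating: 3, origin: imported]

Yes, Yes, Yes, No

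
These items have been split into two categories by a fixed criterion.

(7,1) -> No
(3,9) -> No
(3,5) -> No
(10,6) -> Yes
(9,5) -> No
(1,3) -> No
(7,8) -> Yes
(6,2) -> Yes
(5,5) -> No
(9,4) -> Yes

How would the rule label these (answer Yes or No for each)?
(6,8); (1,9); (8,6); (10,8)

Yes, No, Yes, Yes

The classifier is using: second is even.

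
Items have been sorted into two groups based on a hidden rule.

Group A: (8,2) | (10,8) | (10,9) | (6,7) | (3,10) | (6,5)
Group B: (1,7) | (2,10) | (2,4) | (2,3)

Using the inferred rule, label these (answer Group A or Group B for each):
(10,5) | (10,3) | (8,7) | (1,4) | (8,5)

Group A, Group A, Group A, Group B, Group A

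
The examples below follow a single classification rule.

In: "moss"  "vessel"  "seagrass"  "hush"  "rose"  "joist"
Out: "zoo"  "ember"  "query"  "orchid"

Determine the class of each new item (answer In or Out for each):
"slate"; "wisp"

In, In

All 'In' examples share one property — contains 's' — and every 'Out' example lacks it.
"slate" → has 's' → In. "wisp" → has 's' → In.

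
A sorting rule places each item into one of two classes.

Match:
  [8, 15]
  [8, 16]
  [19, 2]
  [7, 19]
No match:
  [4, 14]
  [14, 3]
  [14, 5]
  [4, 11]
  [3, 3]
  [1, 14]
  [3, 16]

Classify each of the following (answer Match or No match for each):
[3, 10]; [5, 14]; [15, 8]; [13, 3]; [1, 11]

No match, No match, Match, No match, No match

The common property of the 'Match' items is: sum ≥ 21. No 'No match' item has it.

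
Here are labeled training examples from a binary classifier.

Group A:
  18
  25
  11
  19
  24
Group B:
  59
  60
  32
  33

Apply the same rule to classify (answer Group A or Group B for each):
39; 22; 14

The common property of the 'Group A' items is: at most 25. No 'Group B' item has it.
39 → 39 > 25 → Group B. 22 → 22 ≤ 25 → Group A. 14 → 14 ≤ 25 → Group A.

Group B, Group A, Group A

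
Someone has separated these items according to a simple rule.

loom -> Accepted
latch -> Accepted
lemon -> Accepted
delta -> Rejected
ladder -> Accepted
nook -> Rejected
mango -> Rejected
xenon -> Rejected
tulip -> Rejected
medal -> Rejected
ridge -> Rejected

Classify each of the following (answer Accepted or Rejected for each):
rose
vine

The distinguishing property — starts with 'l' — holds for all the 'Accepted' cases and none of the 'Rejected' cases.
rose: starts with 'r', lacks this property → Rejected. vine: starts with 'v', lacks this property → Rejected.

Rejected, Rejected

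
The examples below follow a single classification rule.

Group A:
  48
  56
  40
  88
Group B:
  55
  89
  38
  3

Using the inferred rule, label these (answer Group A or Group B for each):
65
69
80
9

Group B, Group B, Group A, Group B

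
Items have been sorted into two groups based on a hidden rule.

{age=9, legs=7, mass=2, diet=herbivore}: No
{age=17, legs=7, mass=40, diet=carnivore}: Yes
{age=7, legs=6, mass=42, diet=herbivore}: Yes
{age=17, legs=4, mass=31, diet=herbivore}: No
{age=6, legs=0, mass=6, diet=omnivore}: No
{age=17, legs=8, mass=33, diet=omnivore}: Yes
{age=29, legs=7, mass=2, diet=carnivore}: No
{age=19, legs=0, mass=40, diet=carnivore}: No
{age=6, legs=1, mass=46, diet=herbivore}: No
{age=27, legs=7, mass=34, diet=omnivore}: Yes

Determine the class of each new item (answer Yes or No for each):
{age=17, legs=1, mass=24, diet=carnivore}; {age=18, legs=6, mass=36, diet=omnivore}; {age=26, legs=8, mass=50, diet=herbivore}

'Yes' ⟺ legs ≥ 6 AND mass ≥ 6.
{age=17, legs=1, mass=24, diet=carnivore}: legs = 1, mass = 24 — doesn't match, so No. {age=18, legs=6, mass=36, diet=omnivore}: legs = 6, mass = 36 — checks out, so Yes. {age=26, legs=8, mass=50, diet=herbivore}: legs = 8, mass = 50 — checks out, so Yes.

No, Yes, Yes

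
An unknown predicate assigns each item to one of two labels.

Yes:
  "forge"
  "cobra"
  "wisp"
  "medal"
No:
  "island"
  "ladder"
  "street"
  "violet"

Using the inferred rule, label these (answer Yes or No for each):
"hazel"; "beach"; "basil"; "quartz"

Yes, Yes, Yes, No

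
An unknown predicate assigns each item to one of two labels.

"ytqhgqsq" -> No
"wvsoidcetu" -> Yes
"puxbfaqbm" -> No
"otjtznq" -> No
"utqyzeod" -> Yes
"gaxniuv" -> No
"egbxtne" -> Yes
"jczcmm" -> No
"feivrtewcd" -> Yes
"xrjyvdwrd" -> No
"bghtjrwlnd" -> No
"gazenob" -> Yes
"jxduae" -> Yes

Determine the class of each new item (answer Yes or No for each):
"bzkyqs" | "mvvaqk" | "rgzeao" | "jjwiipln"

No, No, Yes, No

The common property of the 'Yes' items is: contains 'e'. No 'No' item has it.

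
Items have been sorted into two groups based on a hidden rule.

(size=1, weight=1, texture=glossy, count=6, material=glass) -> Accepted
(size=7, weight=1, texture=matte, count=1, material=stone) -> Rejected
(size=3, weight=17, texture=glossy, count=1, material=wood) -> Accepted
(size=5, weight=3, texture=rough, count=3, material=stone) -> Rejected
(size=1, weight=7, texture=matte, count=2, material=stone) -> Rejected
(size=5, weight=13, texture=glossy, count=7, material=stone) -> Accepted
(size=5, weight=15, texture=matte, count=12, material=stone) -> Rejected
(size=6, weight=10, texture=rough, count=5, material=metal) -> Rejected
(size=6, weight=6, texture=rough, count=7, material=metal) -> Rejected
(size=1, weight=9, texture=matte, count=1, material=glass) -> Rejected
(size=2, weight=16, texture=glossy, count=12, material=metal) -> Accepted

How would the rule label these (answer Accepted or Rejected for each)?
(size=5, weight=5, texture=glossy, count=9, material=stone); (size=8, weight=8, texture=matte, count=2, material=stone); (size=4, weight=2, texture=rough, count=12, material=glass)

All 'Accepted' examples share one property — texture is glossy — and every 'Rejected' example lacks it.
Accepted: (size=5, weight=5, texture=glossy, count=9, material=stone), since texture is glossy. Rejected: (size=8, weight=8, texture=matte, count=2, material=stone), since texture is matte. Rejected: (size=4, weight=2, texture=rough, count=12, material=glass), since texture is rough.

Accepted, Rejected, Rejected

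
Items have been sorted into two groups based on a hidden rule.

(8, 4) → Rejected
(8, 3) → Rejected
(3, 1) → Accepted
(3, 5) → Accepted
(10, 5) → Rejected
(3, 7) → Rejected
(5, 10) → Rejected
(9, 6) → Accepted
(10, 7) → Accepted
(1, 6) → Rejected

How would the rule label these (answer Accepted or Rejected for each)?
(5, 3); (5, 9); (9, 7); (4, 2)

Accepted, Rejected, Accepted, Accepted

Rule: |first − second| ≤ 3. This holds for each 'Accepted' example and fails for each 'Rejected' one.
Accepted: (5, 3), since |5−3| = 2.
Rejected: (5, 9), since |5−9| = 4.
Accepted: (9, 7), since |9−7| = 2.
Accepted: (4, 2), since |4−2| = 2.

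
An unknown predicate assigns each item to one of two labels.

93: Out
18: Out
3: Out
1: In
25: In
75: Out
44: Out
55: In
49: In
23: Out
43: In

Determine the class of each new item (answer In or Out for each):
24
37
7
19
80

Out, In, In, In, Out

The common property of the 'In' items is: ≡ 1 (mod 3). No 'Out' item has it.
24: 24 mod 3 = 0, does not fit → Out.
37: 37 mod 3 = 1, passes → In.
7: 7 mod 3 = 1, passes → In.
19: 19 mod 3 = 1, passes → In.
80: 80 mod 3 = 2, does not fit → Out.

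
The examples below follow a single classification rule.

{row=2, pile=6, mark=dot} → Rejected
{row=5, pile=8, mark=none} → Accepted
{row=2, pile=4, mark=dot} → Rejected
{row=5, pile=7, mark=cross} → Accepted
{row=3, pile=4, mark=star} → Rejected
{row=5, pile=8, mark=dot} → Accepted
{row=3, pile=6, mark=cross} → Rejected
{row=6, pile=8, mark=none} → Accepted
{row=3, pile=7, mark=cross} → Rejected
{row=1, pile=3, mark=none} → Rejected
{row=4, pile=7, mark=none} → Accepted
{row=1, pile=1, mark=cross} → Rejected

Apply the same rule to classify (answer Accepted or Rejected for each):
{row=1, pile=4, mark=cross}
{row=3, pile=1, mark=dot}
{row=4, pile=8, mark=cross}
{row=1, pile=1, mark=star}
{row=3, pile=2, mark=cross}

Rejected, Rejected, Accepted, Rejected, Rejected

Rule: row ≥ 4. This holds for each 'Accepted' example and fails for each 'Rejected' one.
{row=1, pile=4, mark=cross}: row = 1, does not pass → Rejected. {row=3, pile=1, mark=dot}: row = 3, does not pass → Rejected. {row=4, pile=8, mark=cross}: row = 4, passes → Accepted. {row=1, pile=1, mark=star}: row = 1, does not pass → Rejected. {row=3, pile=2, mark=cross}: row = 3, does not pass → Rejected.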